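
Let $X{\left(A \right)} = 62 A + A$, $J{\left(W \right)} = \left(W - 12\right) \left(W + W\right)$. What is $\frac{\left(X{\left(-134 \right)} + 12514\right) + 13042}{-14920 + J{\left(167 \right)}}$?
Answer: $\frac{8557}{18425} \approx 0.46442$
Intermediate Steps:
$J{\left(W \right)} = 2 W \left(-12 + W\right)$ ($J{\left(W \right)} = \left(-12 + W\right) 2 W = 2 W \left(-12 + W\right)$)
$X{\left(A \right)} = 63 A$
$\frac{\left(X{\left(-134 \right)} + 12514\right) + 13042}{-14920 + J{\left(167 \right)}} = \frac{\left(63 \left(-134\right) + 12514\right) + 13042}{-14920 + 2 \cdot 167 \left(-12 + 167\right)} = \frac{\left(-8442 + 12514\right) + 13042}{-14920 + 2 \cdot 167 \cdot 155} = \frac{4072 + 13042}{-14920 + 51770} = \frac{17114}{36850} = 17114 \cdot \frac{1}{36850} = \frac{8557}{18425}$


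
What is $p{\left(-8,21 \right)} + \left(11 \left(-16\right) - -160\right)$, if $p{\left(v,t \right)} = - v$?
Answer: $-8$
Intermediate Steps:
$p{\left(-8,21 \right)} + \left(11 \left(-16\right) - -160\right) = \left(-1\right) \left(-8\right) + \left(11 \left(-16\right) - -160\right) = 8 + \left(-176 + 160\right) = 8 - 16 = -8$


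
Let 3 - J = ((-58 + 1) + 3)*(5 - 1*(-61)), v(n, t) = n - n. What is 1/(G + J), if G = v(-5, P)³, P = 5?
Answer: 1/3567 ≈ 0.00028035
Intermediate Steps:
v(n, t) = 0
G = 0 (G = 0³ = 0)
J = 3567 (J = 3 - ((-58 + 1) + 3)*(5 - 1*(-61)) = 3 - (-57 + 3)*(5 + 61) = 3 - (-54)*66 = 3 - 1*(-3564) = 3 + 3564 = 3567)
1/(G + J) = 1/(0 + 3567) = 1/3567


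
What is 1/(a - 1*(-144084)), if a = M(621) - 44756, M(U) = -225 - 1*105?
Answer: 1/98998 ≈ 1.0101e-5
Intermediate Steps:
M(U) = -330 (M(U) = -225 - 105 = -330)
a = -45086 (a = -330 - 44756 = -45086)
1/(a - 1*(-144084)) = 1/(-45086 - 1*(-144084)) = 1/(-45086 + 144084) = 1/98998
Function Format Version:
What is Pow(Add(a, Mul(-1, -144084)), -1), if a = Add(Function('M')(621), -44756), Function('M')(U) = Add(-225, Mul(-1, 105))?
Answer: Rational(1, 98998) ≈ 1.0101e-5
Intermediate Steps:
Function('M')(U) = -330 (Function('M')(U) = Add(-225, -105) = -330)
a = -45086 (a = Add(-330, -44756) = -45086)
Pow(Add(a, Mul(-1, -144084)), -1) = Pow(Add(-45086, Mul(-1, -144084)), -1) = Pow(Add(-45086, 144084), -1) = Pow(98998, -1) = Rational(1, 98998)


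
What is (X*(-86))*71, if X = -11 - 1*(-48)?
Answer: -225922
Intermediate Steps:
X = 37 (X = -11 + 48 = 37)
(X*(-86))*71 = (37*(-86))*71 = -3182*71 = -225922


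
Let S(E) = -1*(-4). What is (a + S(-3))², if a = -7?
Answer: 9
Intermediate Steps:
S(E) = 4
(a + S(-3))² = (-7 + 4)² = (-3)² = 9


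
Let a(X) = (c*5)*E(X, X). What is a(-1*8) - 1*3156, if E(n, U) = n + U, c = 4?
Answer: -3476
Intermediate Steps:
E(n, U) = U + n
a(X) = 40*X (a(X) = (4*5)*(X + X) = 20*(2*X) = 40*X)
a(-1*8) - 1*3156 = 40*(-1*8) - 1*3156 = 40*(-8) - 3156 = -320 - 3156 = -3476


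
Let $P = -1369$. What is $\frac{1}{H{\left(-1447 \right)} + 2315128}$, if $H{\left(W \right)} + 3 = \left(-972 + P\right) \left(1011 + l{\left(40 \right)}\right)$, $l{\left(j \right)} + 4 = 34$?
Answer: $- \frac{1}{121856} \approx -8.2064 \cdot 10^{-6}$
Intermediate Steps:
$l{\left(j \right)} = 30$ ($l{\left(j \right)} = -4 + 34 = 30$)
$H{\left(W \right)} = -2436984$ ($H{\left(W \right)} = -3 + \left(-972 - 1369\right) \left(1011 + 30\right) = -3 - 2436981 = -2436984$)
$\frac{1}{H{\left(-1447 \right)} + 2315128} = \frac{1}{-2436984 + 2315128} = \frac{1}{-121856} = - \frac{1}{121856}$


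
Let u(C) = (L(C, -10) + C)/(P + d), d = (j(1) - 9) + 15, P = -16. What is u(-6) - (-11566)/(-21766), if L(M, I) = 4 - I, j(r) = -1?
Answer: -150677/119713 ≈ -1.2587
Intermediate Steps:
d = 5 (d = (-1 - 9) + 15 = -10 + 15 = 5)
u(C) = -14/11 - C/11 (u(C) = ((4 - 1*(-10)) + C)/(-16 + 5) = ((4 + 10) + C)/(-11) = (14 + C)*(-1/11) = -14/11 - C/11)
u(-6) - (-11566)/(-21766) = (-14/11 - 1/11*(-6)) - (-11566)/(-21766) = (-14/11 + 6/11) - (-11566)*(-1)/21766 = -8/11 - 1*5783/10883 = -8/11 - 5783/10883 = -150677/119713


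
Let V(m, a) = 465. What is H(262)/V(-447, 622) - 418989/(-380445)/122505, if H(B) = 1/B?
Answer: 723346997/42059700044050 ≈ 1.7198e-5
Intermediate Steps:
H(262)/V(-447, 622) - 418989/(-380445)/122505 = 1/(262*465) - 418989/(-380445)/122505 = (1/262)*(1/465) - 418989*(-1/380445)*(1/122505) = 1/121830 + (139663/126815)*(1/122505) = 1/121830 + 139663/15535471575 = 723346997/42059700044050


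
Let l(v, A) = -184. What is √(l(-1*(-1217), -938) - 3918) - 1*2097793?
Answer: -2097793 + I*√4102 ≈ -2.0978e+6 + 64.047*I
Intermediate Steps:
√(l(-1*(-1217), -938) - 3918) - 1*2097793 = √(-184 - 3918) - 1*2097793 = √(-4102) - 2097793 = I*√4102 - 2097793 = -2097793 + I*√4102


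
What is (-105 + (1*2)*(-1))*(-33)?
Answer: 3531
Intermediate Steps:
(-105 + (1*2)*(-1))*(-33) = (-105 + 2*(-1))*(-33) = (-105 - 2)*(-33) = -107*(-33) = 3531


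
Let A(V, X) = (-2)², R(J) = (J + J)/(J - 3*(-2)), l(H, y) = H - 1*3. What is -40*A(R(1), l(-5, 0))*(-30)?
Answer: 4800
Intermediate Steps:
l(H, y) = -3 + H (l(H, y) = H - 3 = -3 + H)
R(J) = 2*J/(6 + J) (R(J) = (2*J)/(J + 6) = (2*J)/(6 + J) = 2*J/(6 + J))
A(V, X) = 4
-40*A(R(1), l(-5, 0))*(-30) = -40*4*(-30) = -160*(-30) = 4800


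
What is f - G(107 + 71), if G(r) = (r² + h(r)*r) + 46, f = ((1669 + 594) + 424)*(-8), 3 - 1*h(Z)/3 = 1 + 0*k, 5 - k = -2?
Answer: -54294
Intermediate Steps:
k = 7 (k = 5 - 1*(-2) = 5 + 2 = 7)
h(Z) = 6 (h(Z) = 9 - 3*(1 + 0*7) = 9 - 3*(1 + 0) = 9 - 3*1 = 9 - 3 = 6)
f = -21496 (f = (2263 + 424)*(-8) = 2687*(-8) = -21496)
G(r) = 46 + r² + 6*r (G(r) = (r² + 6*r) + 46 = 46 + r² + 6*r)
f - G(107 + 71) = -21496 - (46 + (107 + 71)² + 6*(107 + 71)) = -21496 - (46 + 178² + 6*178) = -21496 - (46 + 31684 + 1068) = -21496 - 1*32798 = -21496 - 32798 = -54294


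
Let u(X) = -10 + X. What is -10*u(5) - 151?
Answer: -101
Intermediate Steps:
-10*u(5) - 151 = -10*(-10 + 5) - 151 = -10*(-5) - 151 = 50 - 151 = -101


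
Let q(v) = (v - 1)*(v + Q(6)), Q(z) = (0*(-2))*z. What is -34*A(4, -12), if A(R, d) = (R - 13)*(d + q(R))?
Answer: 0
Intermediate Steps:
Q(z) = 0 (Q(z) = 0*z = 0)
q(v) = v*(-1 + v) (q(v) = (v - 1)*(v + 0) = (-1 + v)*v = v*(-1 + v))
A(R, d) = (-13 + R)*(d + R*(-1 + R)) (A(R, d) = (R - 13)*(d + R*(-1 + R)) = (-13 + R)*(d + R*(-1 + R)))
-34*A(4, -12) = -34*(4**3 - 14*4**2 - 13*(-12) + 13*4 + 4*(-12)) = -34*(64 - 14*16 + 156 + 52 - 48) = -34*(64 - 224 + 156 + 52 - 48) = -34*0 = 0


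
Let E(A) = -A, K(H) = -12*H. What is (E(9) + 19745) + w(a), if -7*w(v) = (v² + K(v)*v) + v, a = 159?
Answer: 416084/7 ≈ 59441.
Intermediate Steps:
w(v) = -v/7 + 11*v²/7 (w(v) = -((v² + (-12*v)*v) + v)/7 = -((v² - 12*v²) + v)/7 = -(-11*v² + v)/7 = -(v - 11*v²)/7 = -v/7 + 11*v²/7)
(E(9) + 19745) + w(a) = (-1*9 + 19745) + (⅐)*159*(-1 + 11*159) = (-9 + 19745) + (⅐)*159*(-1 + 1749) = 19736 + (⅐)*159*1748 = 19736 + 277932/7 = 416084/7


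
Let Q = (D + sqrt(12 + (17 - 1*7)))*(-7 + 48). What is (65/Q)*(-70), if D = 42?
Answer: -7350/2747 + 175*sqrt(22)/2747 ≈ -2.3768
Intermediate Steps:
Q = 1722 + 41*sqrt(22) (Q = (42 + sqrt(12 + (17 - 1*7)))*(-7 + 48) = (42 + sqrt(12 + (17 - 7)))*41 = (42 + sqrt(12 + 10))*41 = (42 + sqrt(22))*41 = 1722 + 41*sqrt(22) ≈ 1914.3)
(65/Q)*(-70) = (65/(1722 + 41*sqrt(22)))*(-70) = -4550/(1722 + 41*sqrt(22))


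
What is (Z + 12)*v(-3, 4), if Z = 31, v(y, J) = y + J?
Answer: 43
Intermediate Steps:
v(y, J) = J + y
(Z + 12)*v(-3, 4) = (31 + 12)*(4 - 3) = 43*1 = 43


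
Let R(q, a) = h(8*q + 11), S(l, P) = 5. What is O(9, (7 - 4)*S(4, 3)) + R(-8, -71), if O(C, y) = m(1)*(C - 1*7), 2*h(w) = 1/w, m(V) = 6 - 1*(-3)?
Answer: 1907/106 ≈ 17.991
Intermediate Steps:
m(V) = 9 (m(V) = 6 + 3 = 9)
h(w) = 1/(2*w)
R(q, a) = 1/(2*(11 + 8*q)) (R(q, a) = 1/(2*(8*q + 11)) = 1/(2*(11 + 8*q)))
O(C, y) = -63 + 9*C (O(C, y) = 9*(C - 1*7) = 9*(C - 7) = 9*(-7 + C) = -63 + 9*C)
O(9, (7 - 4)*S(4, 3)) + R(-8, -71) = (-63 + 9*9) + 1/(2*(11 + 8*(-8))) = (-63 + 81) + 1/(2*(11 - 64)) = 18 + (1/2)/(-53) = 18 + (1/2)*(-1/53) = 18 - 1/106 = 1907/106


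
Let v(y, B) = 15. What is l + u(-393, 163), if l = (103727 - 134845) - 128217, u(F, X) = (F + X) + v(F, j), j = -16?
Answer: -159550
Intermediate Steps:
u(F, X) = 15 + F + X (u(F, X) = (F + X) + 15 = 15 + F + X)
l = -159335 (l = -31118 - 128217 = -159335)
l + u(-393, 163) = -159335 + (15 - 393 + 163) = -159335 - 215 = -159550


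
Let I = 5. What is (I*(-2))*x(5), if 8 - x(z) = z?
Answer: -30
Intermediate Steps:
x(z) = 8 - z
(I*(-2))*x(5) = (5*(-2))*(8 - 1*5) = -10*(8 - 5) = -10*3 = -30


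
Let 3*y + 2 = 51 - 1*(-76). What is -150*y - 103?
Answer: -6353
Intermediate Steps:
y = 125/3 (y = -2/3 + (51 - 1*(-76))/3 = -2/3 + (51 + 76)/3 = -2/3 + (1/3)*127 = -2/3 + 127/3 = 125/3 ≈ 41.667)
-150*y - 103 = -150*125/3 - 103 = -6250 - 103 = -6353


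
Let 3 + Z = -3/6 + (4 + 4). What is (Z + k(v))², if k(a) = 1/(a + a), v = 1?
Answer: 25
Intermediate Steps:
k(a) = 1/(2*a)
Z = 9/2 (Z = -3 + (-3/6 + (4 + 4)) = -3 + ((⅙)*(-3) + 8) = -3 + (-½ + 8) = -3 + 15/2 = 9/2 ≈ 4.5000)
(Z + k(v))² = (9/2 + (½)/1)² = (9/2 + (½)*1)² = (9/2 + ½)² = 5² = 25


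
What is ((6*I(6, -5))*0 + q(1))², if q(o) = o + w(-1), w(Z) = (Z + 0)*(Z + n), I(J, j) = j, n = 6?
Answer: 16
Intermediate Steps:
w(Z) = Z*(6 + Z) (w(Z) = (Z + 0)*(Z + 6) = Z*(6 + Z))
q(o) = -5 + o (q(o) = o - (6 - 1) = o - 1*5 = o - 5 = -5 + o)
((6*I(6, -5))*0 + q(1))² = ((6*(-5))*0 + (-5 + 1))² = (-30*0 - 4)² = (0 - 4)² = (-4)² = 16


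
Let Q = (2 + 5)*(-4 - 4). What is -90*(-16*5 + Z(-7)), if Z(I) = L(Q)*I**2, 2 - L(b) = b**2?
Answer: 13828140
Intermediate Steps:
Q = -56 (Q = 7*(-8) = -56)
L(b) = 2 - b**2
Z(I) = -3134*I**2 (Z(I) = (2 - 1*(-56)**2)*I**2 = (2 - 1*3136)*I**2 = (2 - 3136)*I**2 = -3134*I**2)
-90*(-16*5 + Z(-7)) = -90*(-16*5 - 3134*(-7)**2) = -90*(-80 - 3134*49) = -90*(-80 - 153566) = -90*(-153646) = 13828140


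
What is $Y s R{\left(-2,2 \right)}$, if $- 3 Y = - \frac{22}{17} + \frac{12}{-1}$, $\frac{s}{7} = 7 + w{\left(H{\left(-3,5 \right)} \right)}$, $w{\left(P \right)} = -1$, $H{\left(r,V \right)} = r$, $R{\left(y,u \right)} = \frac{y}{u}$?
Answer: $- \frac{3164}{17} \approx -186.12$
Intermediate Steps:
$s = 42$ ($s = 7 \left(7 - 1\right) = 7 \cdot 6 = 42$)
$Y = \frac{226}{51}$ ($Y = - \frac{- \frac{22}{17} + \frac{12}{-1}}{3} = - \frac{\left(-22\right) \frac{1}{17} + 12 \left(-1\right)}{3} = - \frac{- \frac{22}{17} - 12}{3} = \left(- \frac{1}{3}\right) \left(- \frac{226}{17}\right) = \frac{226}{51} \approx 4.4314$)
$Y s R{\left(-2,2 \right)} = \frac{226}{51} \cdot 42 \left(- \frac{2}{2}\right) = \frac{3164 \left(\left(-2\right) \frac{1}{2}\right)}{17} = \frac{3164}{17} \left(-1\right) = - \frac{3164}{17}$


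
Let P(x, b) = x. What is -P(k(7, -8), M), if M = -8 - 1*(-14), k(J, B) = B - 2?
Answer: 10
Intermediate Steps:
k(J, B) = -2 + B
M = 6 (M = -8 + 14 = 6)
-P(k(7, -8), M) = -(-2 - 8) = -1*(-10) = 10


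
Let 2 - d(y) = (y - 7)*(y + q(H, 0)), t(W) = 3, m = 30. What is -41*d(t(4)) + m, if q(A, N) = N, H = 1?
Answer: -544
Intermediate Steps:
d(y) = 2 - y*(-7 + y) (d(y) = 2 - (y - 7)*(y + 0) = 2 - (-7 + y)*y = 2 - y*(-7 + y))
-41*d(t(4)) + m = -41*(2 - 1*3² + 7*3) + 30 = -41*(2 - 1*9 + 21) + 30 = -41*(2 - 9 + 21) + 30 = -41*14 + 30 = -574 + 30 = -544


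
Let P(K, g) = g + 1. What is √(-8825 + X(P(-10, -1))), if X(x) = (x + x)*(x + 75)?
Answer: 5*I*√353 ≈ 93.942*I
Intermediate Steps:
P(K, g) = 1 + g
X(x) = 2*x*(75 + x) (X(x) = (2*x)*(75 + x) = 2*x*(75 + x))
√(-8825 + X(P(-10, -1))) = √(-8825 + 2*(1 - 1)*(75 + (1 - 1))) = √(-8825 + 2*0*(75 + 0)) = √(-8825 + 2*0*75) = √(-8825 + 0) = √(-8825) = 5*I*√353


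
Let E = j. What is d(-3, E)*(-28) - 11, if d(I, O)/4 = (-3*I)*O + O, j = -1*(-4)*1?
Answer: -4491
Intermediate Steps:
j = 4 (j = 4*1 = 4)
E = 4
d(I, O) = 4*O - 12*I*O (d(I, O) = 4*((-3*I)*O + O) = 4*(-3*I*O + O) = 4*(O - 3*I*O) = 4*O - 12*I*O)
d(-3, E)*(-28) - 11 = (4*4*(1 - 3*(-3)))*(-28) - 11 = (4*4*(1 + 9))*(-28) - 11 = (4*4*10)*(-28) - 11 = 160*(-28) - 11 = -4480 - 11 = -4491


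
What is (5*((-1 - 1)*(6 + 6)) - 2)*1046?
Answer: -127612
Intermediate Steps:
(5*((-1 - 1)*(6 + 6)) - 2)*1046 = (5*(-2*12) - 2)*1046 = (5*(-24) - 2)*1046 = (-120 - 2)*1046 = -122*1046 = -127612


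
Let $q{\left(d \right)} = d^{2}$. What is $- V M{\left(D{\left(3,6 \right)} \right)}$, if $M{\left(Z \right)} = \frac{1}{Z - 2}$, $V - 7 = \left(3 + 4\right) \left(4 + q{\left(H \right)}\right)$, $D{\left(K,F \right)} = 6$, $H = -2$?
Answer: $- \frac{63}{4} \approx -15.75$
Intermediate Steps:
$V = 63$ ($V = 7 + \left(3 + 4\right) \left(4 + \left(-2\right)^{2}\right) = 7 + 7 \left(4 + 4\right) = 7 + 7 \cdot 8 = 7 + 56 = 63$)
$M{\left(Z \right)} = \frac{1}{-2 + Z}$
$- V M{\left(D{\left(3,6 \right)} \right)} = \frac{\left(-1\right) 63}{-2 + 6} = - \frac{63}{4}$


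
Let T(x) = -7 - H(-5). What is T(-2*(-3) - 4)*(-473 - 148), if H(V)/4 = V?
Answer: -8073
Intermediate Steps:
H(V) = 4*V
T(x) = 13 (T(x) = -7 - 4*(-5) = -7 - 1*(-20) = -7 + 20 = 13)
T(-2*(-3) - 4)*(-473 - 148) = 13*(-473 - 148) = 13*(-621) = -8073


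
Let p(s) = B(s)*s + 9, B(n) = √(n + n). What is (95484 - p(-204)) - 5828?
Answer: 89647 + 408*I*√102 ≈ 89647.0 + 4120.6*I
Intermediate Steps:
B(n) = √2*√n (B(n) = √(2*n) = √2*√n)
p(s) = 9 + √2*s^(3/2) (p(s) = (√2*√s)*s + 9 = √2*s^(3/2) + 9 = 9 + √2*s^(3/2))
(95484 - p(-204)) - 5828 = (95484 - (9 + √2*(-204)^(3/2))) - 5828 = (95484 - (9 + √2*(-408*I*√51))) - 5828 = (95484 - (9 - 408*I*√102)) - 5828 = (95484 + (-9 + 408*I*√102)) - 5828 = (95475 + 408*I*√102) - 5828 = 89647 + 408*I*√102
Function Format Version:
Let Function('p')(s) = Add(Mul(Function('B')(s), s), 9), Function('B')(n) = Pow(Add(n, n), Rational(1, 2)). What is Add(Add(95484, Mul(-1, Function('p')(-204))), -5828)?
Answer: Add(89647, Mul(408, I, Pow(102, Rational(1, 2)))) ≈ Add(89647., Mul(4120.6, I))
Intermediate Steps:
Function('B')(n) = Mul(Pow(2, Rational(1, 2)), Pow(n, Rational(1, 2))) (Function('B')(n) = Pow(Mul(2, n), Rational(1, 2)) = Mul(Pow(2, Rational(1, 2)), Pow(n, Rational(1, 2))))
Function('p')(s) = Add(9, Mul(Pow(2, Rational(1, 2)), Pow(s, Rational(3, 2)))) (Function('p')(s) = Add(Mul(Mul(Pow(2, Rational(1, 2)), Pow(s, Rational(1, 2))), s), 9) = Add(Mul(Pow(2, Rational(1, 2)), Pow(s, Rational(3, 2))), 9) = Add(9, Mul(Pow(2, Rational(1, 2)), Pow(s, Rational(3, 2)))))
Add(Add(95484, Mul(-1, Function('p')(-204))), -5828) = Add(Add(95484, Mul(-1, Add(9, Mul(Pow(2, Rational(1, 2)), Pow(-204, Rational(3, 2)))))), -5828) = Add(Add(95484, Mul(-1, Add(9, Mul(Pow(2, Rational(1, 2)), Mul(-408, I, Pow(51, Rational(1, 2))))))), -5828) = Add(Add(95484, Mul(-1, Add(9, Mul(-408, I, Pow(102, Rational(1, 2)))))), -5828) = Add(Add(95484, Add(-9, Mul(408, I, Pow(102, Rational(1, 2))))), -5828) = Add(Add(95475, Mul(408, I, Pow(102, Rational(1, 2)))), -5828) = Add(89647, Mul(408, I, Pow(102, Rational(1, 2))))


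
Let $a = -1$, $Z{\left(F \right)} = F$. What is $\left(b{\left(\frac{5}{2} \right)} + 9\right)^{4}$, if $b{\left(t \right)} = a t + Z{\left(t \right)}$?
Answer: $6561$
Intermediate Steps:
$b{\left(t \right)} = 0$ ($b{\left(t \right)} = - t + t = 0$)
$\left(b{\left(\frac{5}{2} \right)} + 9\right)^{4} = \left(0 + 9\right)^{4} = 9^{4} = 6561$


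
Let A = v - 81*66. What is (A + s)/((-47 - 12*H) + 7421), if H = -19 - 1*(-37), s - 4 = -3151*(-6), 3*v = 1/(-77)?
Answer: 3133283/1653498 ≈ 1.8949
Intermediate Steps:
v = -1/231 (v = (⅓)/(-77) = (⅓)*(-1/77) = -1/231 ≈ -0.0043290)
s = 18910 (s = 4 - 3151*(-6) = 4 + 18906 = 18910)
H = 18 (H = -19 + 37 = 18)
A = -1234927/231 (A = -1/231 - 81*66 = -1/231 - 5346 = -1234927/231 ≈ -5346.0)
(A + s)/((-47 - 12*H) + 7421) = (-1234927/231 + 18910)/((-47 - 12*18) + 7421) = 3133283/(231*((-47 - 216) + 7421)) = 3133283/(231*(-263 + 7421)) = (3133283/231)/7158 = (3133283/231)*(1/7158) = 3133283/1653498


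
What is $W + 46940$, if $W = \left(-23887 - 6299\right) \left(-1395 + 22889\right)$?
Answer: $-648770944$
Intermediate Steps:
$W = -648817884$ ($W = \left(-30186\right) 21494 = -648817884$)
$W + 46940 = -648817884 + 46940 = -648770944$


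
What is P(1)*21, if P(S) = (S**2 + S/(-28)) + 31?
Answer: 2685/4 ≈ 671.25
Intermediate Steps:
P(S) = 31 + S**2 - S/28 (P(S) = (S**2 - S/28) + 31 = 31 + S**2 - S/28)
P(1)*21 = (31 + 1**2 - 1/28*1)*21 = (31 + 1 - 1/28)*21 = (895/28)*21 = 2685/4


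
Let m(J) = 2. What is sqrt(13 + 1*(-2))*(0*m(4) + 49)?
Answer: 49*sqrt(11) ≈ 162.51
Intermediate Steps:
sqrt(13 + 1*(-2))*(0*m(4) + 49) = sqrt(13 + 1*(-2))*(0*2 + 49) = sqrt(13 - 2)*(0 + 49) = sqrt(11)*49 = 49*sqrt(11)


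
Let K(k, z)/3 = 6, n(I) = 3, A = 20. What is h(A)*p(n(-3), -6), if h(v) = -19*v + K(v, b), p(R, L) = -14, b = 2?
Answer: 5068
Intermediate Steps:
K(k, z) = 18 (K(k, z) = 3*6 = 18)
h(v) = 18 - 19*v (h(v) = -19*v + 18 = 18 - 19*v)
h(A)*p(n(-3), -6) = (18 - 19*20)*(-14) = (18 - 380)*(-14) = -362*(-14) = 5068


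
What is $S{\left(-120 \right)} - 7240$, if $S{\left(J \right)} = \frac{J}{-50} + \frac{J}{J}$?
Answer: $- \frac{36183}{5} \approx -7236.6$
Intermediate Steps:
$S{\left(J \right)} = 1 - \frac{J}{50}$ ($S{\left(J \right)} = J \left(- \frac{1}{50}\right) + 1 = - \frac{J}{50} + 1 = 1 - \frac{J}{50}$)
$S{\left(-120 \right)} - 7240 = \left(1 - - \frac{12}{5}\right) - 7240 = \left(1 + \frac{12}{5}\right) - 7240 = \frac{17}{5} - 7240 = - \frac{36183}{5}$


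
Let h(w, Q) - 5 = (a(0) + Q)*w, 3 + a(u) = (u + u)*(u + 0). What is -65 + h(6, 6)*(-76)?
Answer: -1813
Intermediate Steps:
a(u) = -3 + 2*u² (a(u) = -3 + (u + u)*(u + 0) = -3 + (2*u)*u = -3 + 2*u²)
h(w, Q) = 5 + w*(-3 + Q) (h(w, Q) = 5 + ((-3 + 2*0²) + Q)*w = 5 + ((-3 + 2*0) + Q)*w = 5 + ((-3 + 0) + Q)*w = 5 + (-3 + Q)*w = 5 + w*(-3 + Q))
-65 + h(6, 6)*(-76) = -65 + (5 - 3*6 + 6*6)*(-76) = -65 + (5 - 18 + 36)*(-76) = -65 + 23*(-76) = -65 - 1748 = -1813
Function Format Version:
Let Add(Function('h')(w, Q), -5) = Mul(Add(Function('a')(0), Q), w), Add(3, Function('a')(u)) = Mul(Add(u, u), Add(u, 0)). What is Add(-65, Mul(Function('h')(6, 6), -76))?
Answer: -1813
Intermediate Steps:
Function('a')(u) = Add(-3, Mul(2, Pow(u, 2))) (Function('a')(u) = Add(-3, Mul(Add(u, u), Add(u, 0))) = Add(-3, Mul(Mul(2, u), u)) = Add(-3, Mul(2, Pow(u, 2))))
Function('h')(w, Q) = Add(5, Mul(w, Add(-3, Q))) (Function('h')(w, Q) = Add(5, Mul(Add(Add(-3, Mul(2, Pow(0, 2))), Q), w)) = Add(5, Mul(Add(Add(-3, Mul(2, 0)), Q), w)) = Add(5, Mul(Add(Add(-3, 0), Q), w)) = Add(5, Mul(Add(-3, Q), w)) = Add(5, Mul(w, Add(-3, Q))))
Add(-65, Mul(Function('h')(6, 6), -76)) = Add(-65, Mul(Add(5, Mul(-3, 6), Mul(6, 6)), -76)) = Add(-65, Mul(Add(5, -18, 36), -76)) = Add(-65, Mul(23, -76)) = Add(-65, -1748) = -1813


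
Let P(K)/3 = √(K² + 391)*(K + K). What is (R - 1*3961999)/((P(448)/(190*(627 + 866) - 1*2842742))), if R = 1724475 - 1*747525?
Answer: 2150606789*√201095/152180 ≈ 6.3373e+6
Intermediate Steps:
R = 976950 (R = 1724475 - 747525 = 976950)
P(K) = 6*K*√(391 + K²) (P(K) = 3*(√(K² + 391)*(K + K)) = 3*(√(391 + K²)*(2*K)) = 3*(2*K*√(391 + K²)) = 6*K*√(391 + K²))
(R - 1*3961999)/((P(448)/(190*(627 + 866) - 1*2842742))) = (976950 - 1*3961999)/(((6*448*√(391 + 448²))/(190*(627 + 866) - 1*2842742))) = (976950 - 3961999)/(((6*448*√(391 + 200704))/(190*1493 - 2842742))) = -2985049*√201095*(283670 - 2842742)/540543360 = -2985049*(-26657*√201095/5630660) = -(-2150606789)*√201095/152180 = 2150606789*√201095/152180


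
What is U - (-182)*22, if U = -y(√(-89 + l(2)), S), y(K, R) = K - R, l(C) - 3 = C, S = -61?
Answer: 3943 - 2*I*√21 ≈ 3943.0 - 9.1651*I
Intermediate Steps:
l(C) = 3 + C
U = -61 - 2*I*√21 (U = -(√(-89 + (3 + 2)) - 1*(-61)) = -(√(-89 + 5) + 61) = -(√(-84) + 61) = -(2*I*√21 + 61) = -(61 + 2*I*√21) = -61 - 2*I*√21 ≈ -61.0 - 9.1651*I)
U - (-182)*22 = (-61 - 2*I*√21) - (-182)*22 = (-61 - 2*I*√21) - 1*(-4004) = (-61 - 2*I*√21) + 4004 = 3943 - 2*I*√21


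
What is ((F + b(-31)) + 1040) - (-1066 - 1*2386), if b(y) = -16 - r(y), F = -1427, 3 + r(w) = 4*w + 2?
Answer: 3174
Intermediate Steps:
r(w) = -1 + 4*w (r(w) = -3 + (4*w + 2) = -3 + (2 + 4*w) = -1 + 4*w)
b(y) = -15 - 4*y (b(y) = -16 - (-1 + 4*y) = -16 + (1 - 4*y) = -15 - 4*y)
((F + b(-31)) + 1040) - (-1066 - 1*2386) = ((-1427 + (-15 - 4*(-31))) + 1040) - (-1066 - 1*2386) = ((-1427 + (-15 + 124)) + 1040) - (-1066 - 2386) = ((-1427 + 109) + 1040) - 1*(-3452) = (-1318 + 1040) + 3452 = -278 + 3452 = 3174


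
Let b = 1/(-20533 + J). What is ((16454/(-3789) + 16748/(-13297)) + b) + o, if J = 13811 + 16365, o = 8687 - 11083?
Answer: -1166786719272221/485836837119 ≈ -2401.6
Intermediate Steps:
o = -2396
J = 30176
b = 1/9643 (b = 1/(-20533 + 30176) = 1/9643 ≈ 0.00010370)
((16454/(-3789) + 16748/(-13297)) + b) + o = ((16454/(-3789) + 16748/(-13297)) + 1/9643) - 2396 = ((16454*(-1/3789) + 16748*(-1/13297)) + 1/9643) - 2396 = ((-16454/3789 - 16748/13297) + 1/9643) - 2396 = (-282247010/50382333 + 1/9643) - 2396 = -2721657535097/485836837119 - 2396 = -1166786719272221/485836837119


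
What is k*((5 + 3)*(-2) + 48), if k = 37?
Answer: 1184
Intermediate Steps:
k*((5 + 3)*(-2) + 48) = 37*((5 + 3)*(-2) + 48) = 37*(8*(-2) + 48) = 37*(-16 + 48) = 37*32 = 1184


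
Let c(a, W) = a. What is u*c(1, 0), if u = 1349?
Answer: 1349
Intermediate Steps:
u*c(1, 0) = 1349*1 = 1349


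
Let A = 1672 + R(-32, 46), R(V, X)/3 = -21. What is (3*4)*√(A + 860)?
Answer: 12*√2469 ≈ 596.27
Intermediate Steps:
R(V, X) = -63 (R(V, X) = 3*(-21) = -63)
A = 1609 (A = 1672 - 63 = 1609)
(3*4)*√(A + 860) = (3*4)*√(1609 + 860) = 12*√2469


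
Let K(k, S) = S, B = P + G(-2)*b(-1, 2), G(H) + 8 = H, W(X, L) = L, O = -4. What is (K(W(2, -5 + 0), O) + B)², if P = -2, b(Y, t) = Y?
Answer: 16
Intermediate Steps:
G(H) = -8 + H
B = 8 (B = -2 + (-8 - 2)*(-1) = -2 - 10*(-1) = -2 + 10 = 8)
(K(W(2, -5 + 0), O) + B)² = (-4 + 8)² = 4² = 16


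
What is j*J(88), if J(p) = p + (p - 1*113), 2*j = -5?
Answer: -315/2 ≈ -157.50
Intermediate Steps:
j = -5/2 (j = (1/2)*(-5) = -5/2 ≈ -2.5000)
J(p) = -113 + 2*p (J(p) = p + (p - 113) = p + (-113 + p) = -113 + 2*p)
j*J(88) = -5*(-113 + 2*88)/2 = -5*(-113 + 176)/2 = -5/2*63 = -315/2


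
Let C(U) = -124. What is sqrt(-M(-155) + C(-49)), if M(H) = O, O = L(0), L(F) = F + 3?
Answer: I*sqrt(127) ≈ 11.269*I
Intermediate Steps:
L(F) = 3 + F
O = 3 (O = 3 + 0 = 3)
M(H) = 3
sqrt(-M(-155) + C(-49)) = sqrt(-1*3 - 124) = sqrt(-3 - 124) = sqrt(-127) = I*sqrt(127)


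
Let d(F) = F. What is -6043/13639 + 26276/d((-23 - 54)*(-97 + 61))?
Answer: 85406792/9451827 ≈ 9.0360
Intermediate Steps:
-6043/13639 + 26276/d((-23 - 54)*(-97 + 61)) = -6043/13639 + 26276/(((-23 - 54)*(-97 + 61))) = -6043*1/13639 + 26276/((-77*(-36))) = -6043/13639 + 26276/2772 = -6043/13639 + 26276*(1/2772) = -6043/13639 + 6569/693 = 85406792/9451827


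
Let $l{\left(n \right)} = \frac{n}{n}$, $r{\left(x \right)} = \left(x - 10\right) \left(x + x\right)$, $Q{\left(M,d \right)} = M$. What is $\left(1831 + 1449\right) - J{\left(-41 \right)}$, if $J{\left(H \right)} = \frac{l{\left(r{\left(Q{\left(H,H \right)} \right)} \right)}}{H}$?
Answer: $\frac{134481}{41} \approx 3280.0$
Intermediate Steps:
$r{\left(x \right)} = 2 x \left(-10 + x\right)$ ($r{\left(x \right)} = \left(x - 10\right) 2 x = \left(-10 + x\right) 2 x = 2 x \left(-10 + x\right)$)
$l{\left(n \right)} = 1$
$J{\left(H \right)} = \frac{1}{H}$ ($J{\left(H \right)} = 1 \frac{1}{H} = \frac{1}{H}$)
$\left(1831 + 1449\right) - J{\left(-41 \right)} = \left(1831 + 1449\right) - \frac{1}{-41} = 3280 - - \frac{1}{41} = 3280 + \frac{1}{41} = \frac{134481}{41}$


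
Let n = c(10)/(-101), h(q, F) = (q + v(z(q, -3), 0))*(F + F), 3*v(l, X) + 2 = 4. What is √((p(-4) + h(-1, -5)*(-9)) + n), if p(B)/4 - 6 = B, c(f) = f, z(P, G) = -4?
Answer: 6*I*√6262/101 ≈ 4.701*I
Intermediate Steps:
v(l, X) = ⅔ (v(l, X) = -⅔ + (⅓)*4 = -⅔ + 4/3 = ⅔)
p(B) = 24 + 4*B
h(q, F) = 2*F*(⅔ + q) (h(q, F) = (q + ⅔)*(F + F) = (⅔ + q)*(2*F) = 2*F*(⅔ + q))
n = -10/101 (n = 10/(-101) = 10*(-1/101) = -10/101 ≈ -0.099010)
√((p(-4) + h(-1, -5)*(-9)) + n) = √(((24 + 4*(-4)) + ((⅔)*(-5)*(2 + 3*(-1)))*(-9)) - 10/101) = √(((24 - 16) + ((⅔)*(-5)*(2 - 3))*(-9)) - 10/101) = √((8 + ((⅔)*(-5)*(-1))*(-9)) - 10/101) = √((8 + (10/3)*(-9)) - 10/101) = √((8 - 30) - 10/101) = √(-22 - 10/101) = √(-2232/101) = 6*I*√6262/101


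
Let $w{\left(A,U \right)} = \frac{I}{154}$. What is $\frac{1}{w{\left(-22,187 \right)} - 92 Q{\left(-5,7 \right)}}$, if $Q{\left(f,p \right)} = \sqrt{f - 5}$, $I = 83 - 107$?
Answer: $- \frac{231}{125457676} + \frac{136367 i \sqrt{10}}{125457676} \approx -1.8413 \cdot 10^{-6} + 0.0034373 i$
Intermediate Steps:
$I = -24$ ($I = 83 - 107 = -24$)
$Q{\left(f,p \right)} = \sqrt{-5 + f}$
$w{\left(A,U \right)} = - \frac{12}{77}$ ($w{\left(A,U \right)} = - \frac{24}{154} = \left(-24\right) \frac{1}{154} = - \frac{12}{77}$)
$\frac{1}{w{\left(-22,187 \right)} - 92 Q{\left(-5,7 \right)}} = \frac{1}{- \frac{12}{77} - 92 \sqrt{-5 - 5}} = \frac{1}{- \frac{12}{77} - 92 \sqrt{-10}} = \frac{1}{- \frac{12}{77} - 92 i \sqrt{10}}$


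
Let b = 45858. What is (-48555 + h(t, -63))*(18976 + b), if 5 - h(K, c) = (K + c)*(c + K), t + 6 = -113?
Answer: -5295252116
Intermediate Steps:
t = -119 (t = -6 - 113 = -119)
h(K, c) = 5 - (K + c)² (h(K, c) = 5 - (K + c)*(c + K) = 5 - (K + c)*(K + c) = 5 - (K + c)²)
(-48555 + h(t, -63))*(18976 + b) = (-48555 + (5 - (-119 - 63)²))*(18976 + 45858) = (-48555 + (5 - 1*(-182)²))*64834 = (-48555 + (5 - 1*33124))*64834 = (-48555 + (5 - 33124))*64834 = (-48555 - 33119)*64834 = -81674*64834 = -5295252116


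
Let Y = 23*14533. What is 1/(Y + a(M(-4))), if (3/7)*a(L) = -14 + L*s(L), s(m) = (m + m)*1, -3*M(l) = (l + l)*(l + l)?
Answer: 27/9081455 ≈ 2.9731e-6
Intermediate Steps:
M(l) = -4*l**2/3 (M(l) = -(l + l)*(l + l)/3 = -2*l*2*l/3 = -4*l**2/3)
Y = 334259
s(m) = 2*m (s(m) = (2*m)*1 = 2*m)
a(L) = -98/3 + 14*L**2/3 (a(L) = 7*(-14 + L*(2*L))/3 = 7*(-14 + 2*L**2)/3 = -98/3 + 14*L**2/3)
1/(Y + a(M(-4))) = 1/(334259 + (-98/3 + 14*(-4/3*(-4)**2)**2/3)) = 1/(334259 + (-98/3 + 14*(-4/3*16)**2/3)) = 1/(334259 + (-98/3 + 14*(-64/3)**2/3)) = 1/(334259 + (-98/3 + (14/3)*(4096/9))) = 1/(334259 + (-98/3 + 57344/27)) = 1/(334259 + 56462/27) = 1/(9081455/27) = 27/9081455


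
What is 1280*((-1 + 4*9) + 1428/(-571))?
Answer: 23752960/571 ≈ 41599.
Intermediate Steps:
1280*((-1 + 4*9) + 1428/(-571)) = 1280*((-1 + 36) + 1428*(-1/571)) = 1280*(35 - 1428/571) = 1280*(18557/571) = 23752960/571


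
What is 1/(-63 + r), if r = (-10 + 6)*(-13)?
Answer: -1/11 ≈ -0.090909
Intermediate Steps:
r = 52 (r = -4*(-13) = 52)
1/(-63 + r) = 1/(-63 + 52) = 1/(-11) = -1/11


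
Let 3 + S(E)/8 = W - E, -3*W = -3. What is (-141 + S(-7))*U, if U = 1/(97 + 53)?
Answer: -101/150 ≈ -0.67333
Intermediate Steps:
W = 1 (W = -1/3*(-3) = 1)
S(E) = -16 - 8*E (S(E) = -24 + 8*(1 - E) = -24 + (8 - 8*E) = -16 - 8*E)
U = 1/150 ≈ 0.0066667
(-141 + S(-7))*U = (-141 + (-16 - 8*(-7)))*(1/150) = (-141 + (-16 + 56))*(1/150) = (-141 + 40)*(1/150) = -101*1/150 = -101/150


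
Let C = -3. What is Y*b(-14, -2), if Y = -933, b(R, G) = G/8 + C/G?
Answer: -4665/4 ≈ -1166.3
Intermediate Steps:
b(R, G) = -3/G + G/8 (b(R, G) = G/8 - 3/G = -3/G + G/8)
Y*b(-14, -2) = -933*(-3/(-2) + (1/8)*(-2)) = -933*(-3*(-1/2) - 1/4) = -933*(3/2 - 1/4) = -933*5/4 = -4665/4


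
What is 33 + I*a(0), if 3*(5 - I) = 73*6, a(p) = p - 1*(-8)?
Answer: -1095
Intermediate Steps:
a(p) = 8 + p (a(p) = p + 8 = 8 + p)
I = -141 (I = 5 - 73*6/3 = 5 - ⅓*438 = 5 - 146 = -141)
33 + I*a(0) = 33 - 141*(8 + 0) = 33 - 141*8 = 33 - 1128 = -1095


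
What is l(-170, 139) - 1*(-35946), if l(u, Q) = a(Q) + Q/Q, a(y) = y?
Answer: 36086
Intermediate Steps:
l(u, Q) = 1 + Q (l(u, Q) = Q + Q/Q = Q + 1 = 1 + Q)
l(-170, 139) - 1*(-35946) = (1 + 139) - 1*(-35946) = 140 + 35946 = 36086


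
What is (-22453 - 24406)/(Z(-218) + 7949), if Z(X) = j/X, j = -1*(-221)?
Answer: -10215262/1732661 ≈ -5.8957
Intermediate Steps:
j = 221
Z(X) = 221/X
(-22453 - 24406)/(Z(-218) + 7949) = (-22453 - 24406)/(221/(-218) + 7949) = -46859/(221*(-1/218) + 7949) = -46859/(-221/218 + 7949) = -46859/1732661/218 = -46859*218/1732661 = -10215262/1732661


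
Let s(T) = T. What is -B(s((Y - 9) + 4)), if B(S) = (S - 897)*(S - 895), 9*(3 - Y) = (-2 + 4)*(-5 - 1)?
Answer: -7236091/9 ≈ -8.0401e+5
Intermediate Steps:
Y = 13/3 (Y = 3 - (-2 + 4)*(-5 - 1)/9 = 3 - 2*(-6)/9 = 3 - 1/9*(-12) = 3 + 4/3 = 13/3 ≈ 4.3333)
B(S) = (-897 + S)*(-895 + S)
-B(s((Y - 9) + 4)) = -(802815 + ((13/3 - 9) + 4)**2 - 1792*((13/3 - 9) + 4)) = -(802815 + (-14/3 + 4)**2 - 1792*(-14/3 + 4)) = -(802815 + (-2/3)**2 - 1792*(-2/3)) = -(802815 + 4/9 + 3584/3) = -1*7236091/9 = -7236091/9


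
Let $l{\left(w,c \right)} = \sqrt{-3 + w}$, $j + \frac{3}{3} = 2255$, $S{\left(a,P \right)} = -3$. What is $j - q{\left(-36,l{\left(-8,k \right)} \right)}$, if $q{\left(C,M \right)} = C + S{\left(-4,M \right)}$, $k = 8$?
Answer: $2293$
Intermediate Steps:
$j = 2254$ ($j = -1 + 2255 = 2254$)
$q{\left(C,M \right)} = -3 + C$ ($q{\left(C,M \right)} = C - 3 = -3 + C$)
$j - q{\left(-36,l{\left(-8,k \right)} \right)} = 2254 - \left(-3 - 36\right) = 2254 - -39 = 2254 + 39 = 2293$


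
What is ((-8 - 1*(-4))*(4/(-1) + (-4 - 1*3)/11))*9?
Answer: 1836/11 ≈ 166.91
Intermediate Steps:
((-8 - 1*(-4))*(4/(-1) + (-4 - 1*3)/11))*9 = ((-8 + 4)*(4*(-1) + (-4 - 3)*(1/11)))*9 = -4*(-4 - 7*1/11)*9 = -4*(-4 - 7/11)*9 = -4*(-51/11)*9 = (204/11)*9 = 1836/11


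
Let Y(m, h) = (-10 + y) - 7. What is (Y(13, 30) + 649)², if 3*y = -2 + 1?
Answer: 3591025/9 ≈ 3.9900e+5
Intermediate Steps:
y = -⅓ (y = (-2 + 1)/3 = (⅓)*(-1) = -⅓ ≈ -0.33333)
Y(m, h) = -52/3 (Y(m, h) = (-10 - ⅓) - 7 = -31/3 - 7 = -52/3)
(Y(13, 30) + 649)² = (-52/3 + 649)² = (1895/3)² = 3591025/9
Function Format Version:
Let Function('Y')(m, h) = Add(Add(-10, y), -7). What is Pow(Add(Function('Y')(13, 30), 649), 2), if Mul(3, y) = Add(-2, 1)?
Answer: Rational(3591025, 9) ≈ 3.9900e+5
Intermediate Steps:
y = Rational(-1, 3) (y = Mul(Rational(1, 3), Add(-2, 1)) = Mul(Rational(1, 3), -1) = Rational(-1, 3) ≈ -0.33333)
Function('Y')(m, h) = Rational(-52, 3) (Function('Y')(m, h) = Add(Add(-10, Rational(-1, 3)), -7) = Add(Rational(-31, 3), -7) = Rational(-52, 3))
Pow(Add(Function('Y')(13, 30), 649), 2) = Pow(Add(Rational(-52, 3), 649), 2) = Pow(Rational(1895, 3), 2) = Rational(3591025, 9)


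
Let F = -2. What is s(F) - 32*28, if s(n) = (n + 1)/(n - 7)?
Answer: -8063/9 ≈ -895.89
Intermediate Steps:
s(n) = (1 + n)/(-7 + n)
s(F) - 32*28 = (1 - 2)/(-7 - 2) - 32*28 = -1/(-9) - 896 = -1/9*(-1) - 896 = 1/9 - 896 = -8063/9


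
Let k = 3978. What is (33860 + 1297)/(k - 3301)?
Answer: 35157/677 ≈ 51.931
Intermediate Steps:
(33860 + 1297)/(k - 3301) = (33860 + 1297)/(3978 - 3301) = 35157/677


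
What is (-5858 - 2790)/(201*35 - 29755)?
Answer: 1081/2840 ≈ 0.38063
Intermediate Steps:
(-5858 - 2790)/(201*35 - 29755) = -8648/(7035 - 29755) = -8648/(-22720) = -8648*(-1/22720) = 1081/2840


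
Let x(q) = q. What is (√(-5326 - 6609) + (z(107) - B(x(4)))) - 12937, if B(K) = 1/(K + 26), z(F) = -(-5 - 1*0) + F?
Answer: -384751/30 + I*√11935 ≈ -12825.0 + 109.25*I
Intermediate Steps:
z(F) = 5 + F (z(F) = -(-5 + 0) + F = -1*(-5) + F = 5 + F)
B(K) = 1/(26 + K)
(√(-5326 - 6609) + (z(107) - B(x(4)))) - 12937 = (√(-5326 - 6609) + ((5 + 107) - 1/(26 + 4))) - 12937 = (√(-11935) + (112 - 1/30)) - 12937 = (I*√11935 + (112 - 1*1/30)) - 12937 = (I*√11935 + (112 - 1/30)) - 12937 = (I*√11935 + 3359/30) - 12937 = (3359/30 + I*√11935) - 12937 = -384751/30 + I*√11935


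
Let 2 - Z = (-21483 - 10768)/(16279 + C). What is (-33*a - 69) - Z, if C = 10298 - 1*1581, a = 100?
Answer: -84293767/24996 ≈ -3372.3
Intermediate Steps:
C = 8717 (C = 10298 - 1581 = 8717)
Z = 82243/24996 (Z = 2 - (-21483 - 10768)/(16279 + 8717) = 2 - (-32251)/24996 = 2 - 1*(-32251/24996) = 2 + 32251/24996 = 82243/24996 ≈ 3.2902)
(-33*a - 69) - Z = (-33*100 - 69) - 1*82243/24996 = (-3300 - 69) - 82243/24996 = -3369 - 82243/24996 = -84293767/24996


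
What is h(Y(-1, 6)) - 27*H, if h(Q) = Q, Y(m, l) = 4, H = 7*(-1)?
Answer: 193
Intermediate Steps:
H = -7
h(Y(-1, 6)) - 27*H = 4 - 27*(-7) = 4 + 189 = 193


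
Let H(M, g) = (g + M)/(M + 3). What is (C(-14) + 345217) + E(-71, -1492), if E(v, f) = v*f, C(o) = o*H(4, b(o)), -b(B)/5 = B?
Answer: 451001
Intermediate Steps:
b(B) = -5*B
H(M, g) = (M + g)/(3 + M)
C(o) = o*(4/7 - 5*o/7) (C(o) = o*((4 - 5*o)/(3 + 4)) = o*((4 - 5*o)/7) = o*(4/7 - 5*o/7))
E(v, f) = f*v
(C(-14) + 345217) + E(-71, -1492) = ((1/7)*(-14)*(4 - 5*(-14)) + 345217) - 1492*(-71) = ((1/7)*(-14)*(4 + 70) + 345217) + 105932 = ((1/7)*(-14)*74 + 345217) + 105932 = (-148 + 345217) + 105932 = 345069 + 105932 = 451001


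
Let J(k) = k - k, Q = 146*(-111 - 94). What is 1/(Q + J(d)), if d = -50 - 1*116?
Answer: -1/29930 ≈ -3.3411e-5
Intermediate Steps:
Q = -29930 (Q = 146*(-205) = -29930)
d = -166 (d = -50 - 116 = -166)
J(k) = 0
1/(Q + J(d)) = 1/(-29930 + 0) = 1/(-29930) = -1/29930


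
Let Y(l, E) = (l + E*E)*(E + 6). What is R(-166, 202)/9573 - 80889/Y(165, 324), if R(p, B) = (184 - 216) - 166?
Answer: -849362593/36905542410 ≈ -0.023014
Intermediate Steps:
R(p, B) = -198 (R(p, B) = -32 - 166 = -198)
Y(l, E) = (6 + E)*(l + E²) (Y(l, E) = (l + E²)*(6 + E) = (6 + E)*(l + E²))
R(-166, 202)/9573 - 80889/Y(165, 324) = -198/9573 - 80889/(324³ + 6*165 + 6*324² + 324*165) = -198*1/9573 - 80889/(34012224 + 990 + 6*104976 + 53460) = -66/3191 - 80889/(34012224 + 990 + 629856 + 53460) = -66/3191 - 80889/34696530 = -66/3191 - 80889*1/34696530 = -66/3191 - 26963/11565510 = -849362593/36905542410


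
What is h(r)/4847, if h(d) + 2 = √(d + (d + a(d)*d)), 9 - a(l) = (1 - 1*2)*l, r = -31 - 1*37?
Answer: -2/4847 + 2*√969/4847 ≈ 0.012432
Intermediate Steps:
r = -68 (r = -31 - 37 = -68)
a(l) = 9 + l (a(l) = 9 - (1 - 1*2)*l = 9 - (1 - 2)*l = 9 - (-1)*l = 9 + l)
h(d) = -2 + √(2*d + d*(9 + d)) (h(d) = -2 + √(d + (d + (9 + d)*d)) = -2 + √(d + (d + d*(9 + d))) = -2 + √(2*d + d*(9 + d)))
h(r)/4847 = (-2 + √(-68*(11 - 68)))/4847 = (-2 + √(-68*(-57)))*(1/4847) = (-2 + √3876)*(1/4847) = (-2 + 2*√969)*(1/4847) = -2/4847 + 2*√969/4847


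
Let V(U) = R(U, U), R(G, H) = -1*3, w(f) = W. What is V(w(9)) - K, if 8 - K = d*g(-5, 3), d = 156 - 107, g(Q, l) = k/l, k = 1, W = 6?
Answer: 16/3 ≈ 5.3333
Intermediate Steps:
w(f) = 6
R(G, H) = -3
V(U) = -3
g(Q, l) = 1/l
d = 49
K = -25/3 (K = 8 - 49/3 = -25/3 ≈ -8.3333)
V(w(9)) - K = -3 - 1*(-25/3) = -3 + 25/3 = 16/3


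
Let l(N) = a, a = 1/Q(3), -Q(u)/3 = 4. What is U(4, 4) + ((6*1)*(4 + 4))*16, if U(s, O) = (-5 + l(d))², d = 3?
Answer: 114313/144 ≈ 793.84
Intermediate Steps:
Q(u) = -12 (Q(u) = -3*4 = -12)
a = -1/12 (a = 1/(-12) = -1/12 ≈ -0.083333)
l(N) = -1/12
U(s, O) = 3721/144 (U(s, O) = (-5 - 1/12)² = (-61/12)² = 3721/144)
U(4, 4) + ((6*1)*(4 + 4))*16 = 3721/144 + ((6*1)*(4 + 4))*16 = 3721/144 + (6*8)*16 = 3721/144 + 48*16 = 3721/144 + 768 = 114313/144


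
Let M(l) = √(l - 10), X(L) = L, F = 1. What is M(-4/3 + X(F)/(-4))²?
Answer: -139/12 ≈ -11.583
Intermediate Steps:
M(l) = √(-10 + l)
M(-4/3 + X(F)/(-4))² = (√(-10 + (-4/3 + 1/(-4))))² = (√(-10 + (-4*⅓ + 1*(-¼))))² = (√(-10 + (-4/3 - ¼)))² = (√(-10 - 19/12))² = (√(-139/12))² = (I*√417/6)² = -139/12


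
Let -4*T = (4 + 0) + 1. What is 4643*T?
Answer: -23215/4 ≈ -5803.8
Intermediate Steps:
T = -5/4 (T = -((4 + 0) + 1)/4 = -(4 + 1)/4 = -1/4*5 = -5/4 ≈ -1.2500)
4643*T = 4643*(-5/4) = -23215/4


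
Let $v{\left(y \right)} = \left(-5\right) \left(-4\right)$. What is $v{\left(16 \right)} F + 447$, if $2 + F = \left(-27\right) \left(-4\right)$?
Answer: $2567$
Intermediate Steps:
$F = 106$ ($F = -2 - -108 = -2 + 108 = 106$)
$v{\left(y \right)} = 20$
$v{\left(16 \right)} F + 447 = 20 \cdot 106 + 447 = 2120 + 447 = 2567$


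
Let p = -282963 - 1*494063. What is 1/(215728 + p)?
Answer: -1/561298 ≈ -1.7816e-6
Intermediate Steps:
p = -777026 (p = -282963 - 494063 = -777026)
1/(215728 + p) = 1/(215728 - 777026) = 1/(-561298) = -1/561298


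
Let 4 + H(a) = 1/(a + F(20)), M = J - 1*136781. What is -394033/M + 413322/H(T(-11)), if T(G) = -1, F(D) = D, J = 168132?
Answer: -82077551631/783775 ≈ -1.0472e+5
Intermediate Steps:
M = 31351 (M = 168132 - 1*136781 = 168132 - 136781 = 31351)
H(a) = -4 + 1/(20 + a) (H(a) = -4 + 1/(a + 20) = -4 + 1/(20 + a))
-394033/M + 413322/H(T(-11)) = -394033/31351 + 413322/(((-79 - 4*(-1))/(20 - 1))) = -394033*1/31351 + 413322/(((-79 + 4)/19)) = -394033/31351 + 413322/(((1/19)*(-75))) = -394033/31351 + 413322/(-75/19) = -394033/31351 + 413322*(-19/75) = -394033/31351 - 2617706/25 = -82077551631/783775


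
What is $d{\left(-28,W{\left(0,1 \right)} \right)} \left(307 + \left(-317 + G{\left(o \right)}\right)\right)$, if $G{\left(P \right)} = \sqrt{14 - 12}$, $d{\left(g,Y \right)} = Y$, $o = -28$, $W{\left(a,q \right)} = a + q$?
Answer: $-10 + \sqrt{2} \approx -8.5858$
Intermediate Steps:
$G{\left(P \right)} = \sqrt{2}$
$d{\left(-28,W{\left(0,1 \right)} \right)} \left(307 + \left(-317 + G{\left(o \right)}\right)\right) = \left(0 + 1\right) \left(307 - \left(317 - \sqrt{2}\right)\right) = 1 \left(-10 + \sqrt{2}\right) = -10 + \sqrt{2}$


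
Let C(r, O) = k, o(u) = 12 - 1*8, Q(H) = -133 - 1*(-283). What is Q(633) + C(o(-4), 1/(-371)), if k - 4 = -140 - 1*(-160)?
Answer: 174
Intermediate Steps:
Q(H) = 150 (Q(H) = -133 + 283 = 150)
k = 24 (k = 4 + (-140 - 1*(-160)) = 4 + (-140 + 160) = 4 + 20 = 24)
o(u) = 4 (o(u) = 12 - 8 = 4)
C(r, O) = 24
Q(633) + C(o(-4), 1/(-371)) = 150 + 24 = 174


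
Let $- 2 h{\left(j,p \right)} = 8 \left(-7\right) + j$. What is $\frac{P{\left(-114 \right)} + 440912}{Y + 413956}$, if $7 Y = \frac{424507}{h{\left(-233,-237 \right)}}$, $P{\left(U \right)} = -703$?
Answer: $\frac{52384871}{49310706} \approx 1.0623$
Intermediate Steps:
$h{\left(j,p \right)} = 28 - \frac{j}{2}$ ($h{\left(j,p \right)} = - \frac{8 \left(-7\right) + j}{2} = - \frac{-56 + j}{2} = 28 - \frac{j}{2}$)
$Y = \frac{49942}{119}$ ($Y = \frac{424507 \frac{1}{28 - - \frac{233}{2}}}{7} = \frac{424507 \frac{1}{28 + \frac{233}{2}}}{7} = \frac{424507 \frac{1}{\frac{289}{2}}}{7} = \frac{424507 \cdot \frac{2}{289}}{7} = \frac{1}{7} \cdot \frac{49942}{17} = \frac{49942}{119} \approx 419.68$)
$\frac{P{\left(-114 \right)} + 440912}{Y + 413956} = \frac{-703 + 440912}{\frac{49942}{119} + 413956} = \frac{440209}{\frac{49310706}{119}} = 440209 \cdot \frac{119}{49310706} = \frac{52384871}{49310706}$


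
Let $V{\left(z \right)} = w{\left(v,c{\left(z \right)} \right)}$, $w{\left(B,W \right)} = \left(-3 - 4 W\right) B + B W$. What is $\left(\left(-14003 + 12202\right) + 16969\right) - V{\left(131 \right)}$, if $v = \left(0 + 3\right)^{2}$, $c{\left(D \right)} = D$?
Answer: $18732$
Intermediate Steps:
$v = 9$ ($v = 3^{2} = 9$)
$w{\left(B,W \right)} = B W + B \left(-3 - 4 W\right)$ ($w{\left(B,W \right)} = B \left(-3 - 4 W\right) + B W = B W + B \left(-3 - 4 W\right)$)
$V{\left(z \right)} = -27 - 27 z$ ($V{\left(z \right)} = \left(-3\right) 9 \left(1 + z\right) = -27 - 27 z$)
$\left(\left(-14003 + 12202\right) + 16969\right) - V{\left(131 \right)} = \left(\left(-14003 + 12202\right) + 16969\right) - \left(-27 - 3537\right) = \left(-1801 + 16969\right) - \left(-27 - 3537\right) = 15168 - -3564 = 15168 + 3564 = 18732$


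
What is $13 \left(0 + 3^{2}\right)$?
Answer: $117$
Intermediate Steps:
$13 \left(0 + 3^{2}\right) = 13 \left(0 + 9\right) = 13 \cdot 9 = 117$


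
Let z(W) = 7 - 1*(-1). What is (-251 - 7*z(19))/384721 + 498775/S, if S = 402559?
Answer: 191765631162/154872901039 ≈ 1.2382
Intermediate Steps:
z(W) = 8 (z(W) = 7 + 1 = 8)
(-251 - 7*z(19))/384721 + 498775/S = (-251 - 7*8)/384721 + 498775/402559 = (-251 - 56)*(1/384721) + 498775*(1/402559) = -307*1/384721 + 498775/402559 = -307/384721 + 498775/402559 = 191765631162/154872901039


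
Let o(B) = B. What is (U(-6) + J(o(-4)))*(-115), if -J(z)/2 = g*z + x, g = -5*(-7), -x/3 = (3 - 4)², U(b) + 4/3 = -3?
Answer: -97175/3 ≈ -32392.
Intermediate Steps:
U(b) = -13/3 (U(b) = -4/3 - 3 = -13/3)
x = -3 (x = -3*(3 - 4)² = -3*(-1)² = -3*1 = -3)
g = 35
J(z) = 6 - 70*z (J(z) = -2*(35*z - 3) = -2*(-3 + 35*z) = 6 - 70*z)
(U(-6) + J(o(-4)))*(-115) = (-13/3 + (6 - 70*(-4)))*(-115) = (-13/3 + (6 + 280))*(-115) = (-13/3 + 286)*(-115) = (845/3)*(-115) = -97175/3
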